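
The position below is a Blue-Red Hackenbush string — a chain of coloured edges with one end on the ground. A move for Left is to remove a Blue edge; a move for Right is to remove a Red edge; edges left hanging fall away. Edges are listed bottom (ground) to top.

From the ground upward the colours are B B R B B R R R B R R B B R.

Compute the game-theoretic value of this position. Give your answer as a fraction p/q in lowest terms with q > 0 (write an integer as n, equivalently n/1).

7245/4096

Prefix values for B B R B B R R R B R R B B R via {L|R} + simplicity:
edge 1 of 14 (B): { 0 | none } — 1
edge 2 of 14 (B): { 0,1 | none } — 2
edge 3 of 14 (R): { 0,1 | 2 } — 3/2
edge 4 of 14 (B): { 0,1,3/2 | 2 } — 7/4
edge 5 of 14 (B): { 0,1,3/2,7/4 | 2 } — 15/8
edge 6 of 14 (R): { 0,1,3/2,7/4 | 15/8,2 } — 29/16
edge 7 of 14 (R): { 0,1,3/2,7/4 | 29/16,15/8,2 } — 57/32
edge 8 of 14 (R): { 0,1,3/2,7/4 | 57/32,29/16,15/8,2 } — 113/64
edge 9 of 14 (B): { 0,1,3/2,7/4,113/64 | 57/32,29/16,15/8,2 } — 227/128
edge 10 of 14 (R): { 0,1,3/2,7/4,113/64 | 227/128,57/32,29/16,15/8,2 } — 453/256
edge 11 of 14 (R): { 0,1,3/2,7/4,113/64 | 453/256,227/128,57/32,29/16,15/8,2 } — 905/512
edge 12 of 14 (B): { 0,1,3/2,7/4,113/64,905/512 | 453/256,227/128,57/32,29/16,15/8,2 } — 1811/1024
edge 13 of 14 (B): { 0,1,3/2,7/4,113/64,905/512,1811/1024 | 453/256,227/128,57/32,29/16,15/8,2 } — 3623/2048
edge 14 of 14 (R): { 0,1,3/2,7/4,113/64,905/512,1811/1024 | 3623/2048,453/256,227/128,57/32,29/16,15/8,2 } — 7245/4096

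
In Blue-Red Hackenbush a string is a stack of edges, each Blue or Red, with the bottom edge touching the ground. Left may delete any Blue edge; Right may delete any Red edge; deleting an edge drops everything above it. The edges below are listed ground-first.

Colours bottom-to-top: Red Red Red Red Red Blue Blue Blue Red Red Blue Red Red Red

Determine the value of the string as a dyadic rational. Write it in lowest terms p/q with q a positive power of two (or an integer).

-2159/512

Prefix values for Red Red Red Red Red Blue Blue Blue Red Red Blue Red Red Red via {L|R} + simplicity:
edge 1 of 14 (Red): { none | 0 } gives -1
edge 2 of 14 (Red): { none | -1, 0 } gives -2
edge 3 of 14 (Red): { none | -2, -1, 0 } gives -3
edge 4 of 14 (Red): { none | -3, -2, -1, 0 } gives -4
edge 5 of 14 (Red): { none | -4, -3, -2, -1, 0 } gives -5
edge 6 of 14 (Blue): { -5 | -4, -3, -2, -1, 0 } gives -9/2
edge 7 of 14 (Blue): { -5, -9/2 | -4, -3, -2, -1, 0 } gives -17/4
edge 8 of 14 (Blue): { -5, -9/2, -17/4 | -4, -3, -2, -1, 0 } gives -33/8
edge 9 of 14 (Red): { -5, -9/2, -17/4 | -33/8, -4, -3, -2, -1, 0 } gives -67/16
edge 10 of 14 (Red): { -5, -9/2, -17/4 | -67/16, -33/8, -4, -3, -2, -1, 0 } gives -135/32
edge 11 of 14 (Blue): { -5, -9/2, -17/4, -135/32 | -67/16, -33/8, -4, -3, -2, -1, 0 } gives -269/64
edge 12 of 14 (Red): { -5, -9/2, -17/4, -135/32 | -269/64, -67/16, -33/8, -4, -3, -2, -1, 0 } gives -539/128
edge 13 of 14 (Red): { -5, -9/2, -17/4, -135/32 | -539/128, -269/64, -67/16, -33/8, -4, -3, -2, -1, 0 } gives -1079/256
edge 14 of 14 (Red): { -5, -9/2, -17/4, -135/32 | -1079/256, -539/128, -269/64, -67/16, -33/8, -4, -3, -2, -1, 0 } gives -2159/512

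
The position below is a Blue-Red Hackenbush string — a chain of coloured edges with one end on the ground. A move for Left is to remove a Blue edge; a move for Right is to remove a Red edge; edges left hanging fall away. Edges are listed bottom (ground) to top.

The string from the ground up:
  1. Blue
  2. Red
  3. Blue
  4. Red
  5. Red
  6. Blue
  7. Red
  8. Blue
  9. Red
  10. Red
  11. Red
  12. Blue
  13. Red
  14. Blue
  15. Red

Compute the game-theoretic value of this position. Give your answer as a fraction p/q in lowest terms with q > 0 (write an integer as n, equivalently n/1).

9493/16384

Build g(s[:k]) for k = 1..15, string s = Blue Red Blue Red Red Blue Red Blue Red Red Red Blue Red Blue Red.
B: Left { 0 }, Right { none } — simplest 1
BR: Left { 0 }, Right { 1 } — simplest 1/2
BRB: Left { 0,1/2 }, Right { 1 } — simplest 3/4
BRBR: Left { 0,1/2 }, Right { 3/4,1 } — simplest 5/8
BRBRR: Left { 0,1/2 }, Right { 5/8,3/4,1 } — simplest 9/16
BRBRRB: Left { 0,1/2,9/16 }, Right { 5/8,3/4,1 } — simplest 19/32
BRBRRBR: Left { 0,1/2,9/16 }, Right { 19/32,5/8,3/4,1 } — simplest 37/64
BRBRRBRB: Left { 0,1/2,9/16,37/64 }, Right { 19/32,5/8,3/4,1 } — simplest 75/128
BRBRRBRBR: Left { 0,1/2,9/16,37/64 }, Right { 75/128,19/32,5/8,3/4,1 } — simplest 149/256
BRBRRBRBRR: Left { 0,1/2,9/16,37/64 }, Right { 149/256,75/128,19/32,5/8,3/4,1 } — simplest 297/512
BRBRRBRBRRR: Left { 0,1/2,9/16,37/64 }, Right { 297/512,149/256,75/128,19/32,5/8,3/4,1 } — simplest 593/1024
BRBRRBRBRRRB: Left { 0,1/2,9/16,37/64,593/1024 }, Right { 297/512,149/256,75/128,19/32,5/8,3/4,1 } — simplest 1187/2048
BRBRRBRBRRRBR: Left { 0,1/2,9/16,37/64,593/1024 }, Right { 1187/2048,297/512,149/256,75/128,19/32,5/8,3/4,1 } — simplest 2373/4096
BRBRRBRBRRRBRB: Left { 0,1/2,9/16,37/64,593/1024,2373/4096 }, Right { 1187/2048,297/512,149/256,75/128,19/32,5/8,3/4,1 } — simplest 4747/8192
BRBRRBRBRRRBRBR: Left { 0,1/2,9/16,37/64,593/1024,2373/4096 }, Right { 4747/8192,1187/2048,297/512,149/256,75/128,19/32,5/8,3/4,1 } — simplest 9493/16384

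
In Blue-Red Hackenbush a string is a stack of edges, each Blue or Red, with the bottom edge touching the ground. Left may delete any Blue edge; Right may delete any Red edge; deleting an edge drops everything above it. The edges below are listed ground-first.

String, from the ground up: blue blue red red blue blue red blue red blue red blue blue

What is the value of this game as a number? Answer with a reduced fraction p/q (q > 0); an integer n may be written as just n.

1 of 13 · b · max L 0 · min R +∞ gives 1
2 of 13 · bb · max L 1 · min R +∞ gives 2
3 of 13 · bbr · max L 1 · min R 2 gives 3/2
4 of 13 · bbrr · max L 1 · min R 3/2 gives 5/4
5 of 13 · bbrrb · max L 5/4 · min R 3/2 gives 11/8
6 of 13 · bbrrbb · max L 11/8 · min R 3/2 gives 23/16
7 of 13 · bbrrbbr · max L 11/8 · min R 23/16 gives 45/32
8 of 13 · bbrrbbrb · max L 45/32 · min R 23/16 gives 91/64
9 of 13 · bbrrbbrbr · max L 45/32 · min R 91/64 gives 181/128
10 of 13 · bbrrbbrbrb · max L 181/128 · min R 91/64 gives 363/256
11 of 13 · bbrrbbrbrbr · max L 181/128 · min R 363/256 gives 725/512
12 of 13 · bbrrbbrbrbrb · max L 725/512 · min R 363/256 gives 1451/1024
13 of 13 · bbrrbbrbrbrbb · max L 1451/1024 · min R 363/256 gives 2903/2048

2903/2048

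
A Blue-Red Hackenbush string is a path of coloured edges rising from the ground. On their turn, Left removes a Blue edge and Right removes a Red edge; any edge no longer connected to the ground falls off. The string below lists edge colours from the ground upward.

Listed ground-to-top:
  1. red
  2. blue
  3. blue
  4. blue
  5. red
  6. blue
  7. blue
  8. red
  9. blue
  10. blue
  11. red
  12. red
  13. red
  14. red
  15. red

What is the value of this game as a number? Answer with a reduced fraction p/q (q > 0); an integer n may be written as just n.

-2367/16384

Recurse on prefixes of the 15-edge string red blue blue blue red blue blue red blue blue red red red red red:
edge 1 of 15 (red): { · | 0 } = -1
edge 2 of 15 (blue): { -1 | 0 } = -1/2
edge 3 of 15 (blue): { -1,-1/2 | 0 } = -1/4
edge 4 of 15 (blue): { -1,-1/2,-1/4 | 0 } = -1/8
edge 5 of 15 (red): { -1,-1/2,-1/4 | -1/8,0 } = -3/16
edge 6 of 15 (blue): { -1,-1/2,-1/4,-3/16 | -1/8,0 } = -5/32
edge 7 of 15 (blue): { -1,-1/2,-1/4,-3/16,-5/32 | -1/8,0 } = -9/64
edge 8 of 15 (red): { -1,-1/2,-1/4,-3/16,-5/32 | -9/64,-1/8,0 } = -19/128
edge 9 of 15 (blue): { -1,-1/2,-1/4,-3/16,-5/32,-19/128 | -9/64,-1/8,0 } = -37/256
edge 10 of 15 (blue): { -1,-1/2,-1/4,-3/16,-5/32,-19/128,-37/256 | -9/64,-1/8,0 } = -73/512
edge 11 of 15 (red): { -1,-1/2,-1/4,-3/16,-5/32,-19/128,-37/256 | -73/512,-9/64,-1/8,0 } = -147/1024
edge 12 of 15 (red): { -1,-1/2,-1/4,-3/16,-5/32,-19/128,-37/256 | -147/1024,-73/512,-9/64,-1/8,0 } = -295/2048
edge 13 of 15 (red): { -1,-1/2,-1/4,-3/16,-5/32,-19/128,-37/256 | -295/2048,-147/1024,-73/512,-9/64,-1/8,0 } = -591/4096
edge 14 of 15 (red): { -1,-1/2,-1/4,-3/16,-5/32,-19/128,-37/256 | -591/4096,-295/2048,-147/1024,-73/512,-9/64,-1/8,0 } = -1183/8192
edge 15 of 15 (red): { -1,-1/2,-1/4,-3/16,-5/32,-19/128,-37/256 | -1183/8192,-591/4096,-295/2048,-147/1024,-73/512,-9/64,-1/8,0 } = -2367/16384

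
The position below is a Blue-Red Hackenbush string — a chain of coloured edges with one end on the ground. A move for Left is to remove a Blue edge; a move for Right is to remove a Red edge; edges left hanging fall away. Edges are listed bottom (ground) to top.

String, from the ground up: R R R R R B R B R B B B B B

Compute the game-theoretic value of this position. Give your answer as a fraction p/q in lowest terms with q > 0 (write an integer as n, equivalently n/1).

Build G(s[:k]) for k = 1..14, string s = R R R R R B R B R B B B B B.
G_1 [R]  L=[·]  R=[0]  -> -1
G_2 [RR]  L=[·]  R=[-1; 0]  -> -2
G_3 [RRR]  L=[·]  R=[-2; -1; 0]  -> -3
G_4 [RRRR]  L=[·]  R=[-3; -2; -1; 0]  -> -4
G_5 [RRRRR]  L=[·]  R=[-4; -3; -2; -1; 0]  -> -5
G_6 [RRRRRB]  L=[-5]  R=[-4; -3; -2; -1; 0]  -> -9/2
G_7 [RRRRRBR]  L=[-5]  R=[-9/2; -4; -3; -2; -1; 0]  -> -19/4
G_8 [RRRRRBRB]  L=[-5; -19/4]  R=[-9/2; -4; -3; -2; -1; 0]  -> -37/8
G_9 [RRRRRBRBR]  L=[-5; -19/4]  R=[-37/8; -9/2; -4; -3; -2; -1; 0]  -> -75/16
G_10 [RRRRRBRBRB]  L=[-5; -19/4; -75/16]  R=[-37/8; -9/2; -4; -3; -2; -1; 0]  -> -149/32
G_11 [RRRRRBRBRBB]  L=[-5; -19/4; -75/16; -149/32]  R=[-37/8; -9/2; -4; -3; -2; -1; 0]  -> -297/64
G_12 [RRRRRBRBRBBB]  L=[-5; -19/4; -75/16; -149/32; -297/64]  R=[-37/8; -9/2; -4; -3; -2; -1; 0]  -> -593/128
G_13 [RRRRRBRBRBBBB]  L=[-5; -19/4; -75/16; -149/32; -297/64; -593/128]  R=[-37/8; -9/2; -4; -3; -2; -1; 0]  -> -1185/256
G_14 [RRRRRBRBRBBBBB]  L=[-5; -19/4; -75/16; -149/32; -297/64; -593/128; -1185/256]  R=[-37/8; -9/2; -4; -3; -2; -1; 0]  -> -2369/512

-2369/512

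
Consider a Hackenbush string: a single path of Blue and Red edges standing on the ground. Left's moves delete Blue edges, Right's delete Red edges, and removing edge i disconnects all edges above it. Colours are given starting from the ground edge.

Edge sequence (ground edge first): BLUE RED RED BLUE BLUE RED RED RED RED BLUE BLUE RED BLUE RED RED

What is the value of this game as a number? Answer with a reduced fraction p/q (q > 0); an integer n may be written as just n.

val(B) = { 0 | ∅ } gives 1
val(BR) = { 0 | 1 } gives 1/2
val(BRR) = { 0 | 1/2,1 } gives 1/4
val(BRRB) = { 0,1/4 | 1/2,1 } gives 3/8
val(BRRBB) = { 0,1/4,3/8 | 1/2,1 } gives 7/16
val(BRRBBR) = { 0,1/4,3/8 | 7/16,1/2,1 } gives 13/32
val(BRRBBRR) = { 0,1/4,3/8 | 13/32,7/16,1/2,1 } gives 25/64
val(BRRBBRRR) = { 0,1/4,3/8 | 25/64,13/32,7/16,1/2,1 } gives 49/128
val(BRRBBRRRR) = { 0,1/4,3/8 | 49/128,25/64,13/32,7/16,1/2,1 } gives 97/256
val(BRRBBRRRRB) = { 0,1/4,3/8,97/256 | 49/128,25/64,13/32,7/16,1/2,1 } gives 195/512
val(BRRBBRRRRBB) = { 0,1/4,3/8,97/256,195/512 | 49/128,25/64,13/32,7/16,1/2,1 } gives 391/1024
val(BRRBBRRRRBBR) = { 0,1/4,3/8,97/256,195/512 | 391/1024,49/128,25/64,13/32,7/16,1/2,1 } gives 781/2048
val(BRRBBRRRRBBRB) = { 0,1/4,3/8,97/256,195/512,781/2048 | 391/1024,49/128,25/64,13/32,7/16,1/2,1 } gives 1563/4096
val(BRRBBRRRRBBRBR) = { 0,1/4,3/8,97/256,195/512,781/2048 | 1563/4096,391/1024,49/128,25/64,13/32,7/16,1/2,1 } gives 3125/8192
val(BRRBBRRRRBBRBRR) = { 0,1/4,3/8,97/256,195/512,781/2048 | 3125/8192,1563/4096,391/1024,49/128,25/64,13/32,7/16,1/2,1 } gives 6249/16384

6249/16384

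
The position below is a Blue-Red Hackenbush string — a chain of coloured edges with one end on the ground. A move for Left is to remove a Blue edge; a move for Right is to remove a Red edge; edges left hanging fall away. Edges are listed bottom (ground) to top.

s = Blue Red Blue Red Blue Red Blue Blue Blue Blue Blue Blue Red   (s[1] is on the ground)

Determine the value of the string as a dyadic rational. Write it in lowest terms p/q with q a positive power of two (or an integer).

Build G(s[:k]) for k = 1..13, string s = Blue Red Blue Red Blue Red Blue Blue Blue Blue Blue Blue Red.
B: Left { 0 }, Right { — } → simplest 1
BR: Left { 0 }, Right { 1 } → simplest 1/2
BRB: Left { 0, 1/2 }, Right { 1 } → simplest 3/4
BRBR: Left { 0, 1/2 }, Right { 3/4, 1 } → simplest 5/8
BRBRB: Left { 0, 1/2, 5/8 }, Right { 3/4, 1 } → simplest 11/16
BRBRBR: Left { 0, 1/2, 5/8 }, Right { 11/16, 3/4, 1 } → simplest 21/32
BRBRBRB: Left { 0, 1/2, 5/8, 21/32 }, Right { 11/16, 3/4, 1 } → simplest 43/64
BRBRBRBB: Left { 0, 1/2, 5/8, 21/32, 43/64 }, Right { 11/16, 3/4, 1 } → simplest 87/128
BRBRBRBBB: Left { 0, 1/2, 5/8, 21/32, 43/64, 87/128 }, Right { 11/16, 3/4, 1 } → simplest 175/256
BRBRBRBBBB: Left { 0, 1/2, 5/8, 21/32, 43/64, 87/128, 175/256 }, Right { 11/16, 3/4, 1 } → simplest 351/512
BRBRBRBBBBB: Left { 0, 1/2, 5/8, 21/32, 43/64, 87/128, 175/256, 351/512 }, Right { 11/16, 3/4, 1 } → simplest 703/1024
BRBRBRBBBBBB: Left { 0, 1/2, 5/8, 21/32, 43/64, 87/128, 175/256, 351/512, 703/1024 }, Right { 11/16, 3/4, 1 } → simplest 1407/2048
BRBRBRBBBBBBR: Left { 0, 1/2, 5/8, 21/32, 43/64, 87/128, 175/256, 351/512, 703/1024 }, Right { 1407/2048, 11/16, 3/4, 1 } → simplest 2813/4096

2813/4096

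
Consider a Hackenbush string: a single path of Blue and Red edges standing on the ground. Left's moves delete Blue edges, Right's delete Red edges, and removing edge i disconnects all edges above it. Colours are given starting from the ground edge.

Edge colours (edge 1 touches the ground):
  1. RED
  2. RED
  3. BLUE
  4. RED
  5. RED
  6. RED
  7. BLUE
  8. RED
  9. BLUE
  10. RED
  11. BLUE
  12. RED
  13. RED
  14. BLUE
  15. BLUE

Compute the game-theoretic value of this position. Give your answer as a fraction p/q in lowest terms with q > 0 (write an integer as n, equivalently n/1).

Build g(s[:k]) for k = 1..15, string s = RED RED BLUE RED RED RED BLUE RED BLUE RED BLUE RED RED BLUE BLUE.
g_1 [R]  L=[·]  R=[0]  => -1
g_2 [RR]  L=[·]  R=[-1 0]  => -2
g_3 [RRB]  L=[-2]  R=[-1 0]  => -3/2
g_4 [RRBR]  L=[-2]  R=[-3/2 -1 0]  => -7/4
g_5 [RRBRR]  L=[-2]  R=[-7/4 -3/2 -1 0]  => -15/8
g_6 [RRBRRR]  L=[-2]  R=[-15/8 -7/4 -3/2 -1 0]  => -31/16
g_7 [RRBRRRB]  L=[-2 -31/16]  R=[-15/8 -7/4 -3/2 -1 0]  => -61/32
g_8 [RRBRRRBR]  L=[-2 -31/16]  R=[-61/32 -15/8 -7/4 -3/2 -1 0]  => -123/64
g_9 [RRBRRRBRB]  L=[-2 -31/16 -123/64]  R=[-61/32 -15/8 -7/4 -3/2 -1 0]  => -245/128
g_10 [RRBRRRBRBR]  L=[-2 -31/16 -123/64]  R=[-245/128 -61/32 -15/8 -7/4 -3/2 -1 0]  => -491/256
g_11 [RRBRRRBRBRB]  L=[-2 -31/16 -123/64 -491/256]  R=[-245/128 -61/32 -15/8 -7/4 -3/2 -1 0]  => -981/512
g_12 [RRBRRRBRBRBR]  L=[-2 -31/16 -123/64 -491/256]  R=[-981/512 -245/128 -61/32 -15/8 -7/4 -3/2 -1 0]  => -1963/1024
g_13 [RRBRRRBRBRBRR]  L=[-2 -31/16 -123/64 -491/256]  R=[-1963/1024 -981/512 -245/128 -61/32 -15/8 -7/4 -3/2 -1 0]  => -3927/2048
g_14 [RRBRRRBRBRBRRB]  L=[-2 -31/16 -123/64 -491/256 -3927/2048]  R=[-1963/1024 -981/512 -245/128 -61/32 -15/8 -7/4 -3/2 -1 0]  => -7853/4096
g_15 [RRBRRRBRBRBRRBB]  L=[-2 -31/16 -123/64 -491/256 -3927/2048 -7853/4096]  R=[-1963/1024 -981/512 -245/128 -61/32 -15/8 -7/4 -3/2 -1 0]  => -15705/8192

-15705/8192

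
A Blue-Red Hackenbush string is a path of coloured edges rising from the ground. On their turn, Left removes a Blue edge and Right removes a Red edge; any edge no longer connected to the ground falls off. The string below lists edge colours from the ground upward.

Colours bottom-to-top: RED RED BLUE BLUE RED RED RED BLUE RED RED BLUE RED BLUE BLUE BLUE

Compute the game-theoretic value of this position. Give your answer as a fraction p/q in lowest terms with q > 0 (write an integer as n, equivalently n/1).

-11985/8192

Prefix values for RED RED BLUE BLUE RED RED RED BLUE RED RED BLUE RED BLUE BLUE BLUE via {L|R} + simplicity:
step 1: add RED to get R; options L={  } R={ 0 } = -1
step 2: add RED to get RR; options L={  } R={ -1,0 } = -2
step 3: add BLUE to get RRB; options L={ -2 } R={ -1,0 } = -3/2
step 4: add BLUE to get RRBB; options L={ -2,-3/2 } R={ -1,0 } = -5/4
step 5: add RED to get RRBBR; options L={ -2,-3/2 } R={ -5/4,-1,0 } = -11/8
step 6: add RED to get RRBBRR; options L={ -2,-3/2 } R={ -11/8,-5/4,-1,0 } = -23/16
step 7: add RED to get RRBBRRR; options L={ -2,-3/2 } R={ -23/16,-11/8,-5/4,-1,0 } = -47/32
step 8: add BLUE to get RRBBRRRB; options L={ -2,-3/2,-47/32 } R={ -23/16,-11/8,-5/4,-1,0 } = -93/64
step 9: add RED to get RRBBRRRBR; options L={ -2,-3/2,-47/32 } R={ -93/64,-23/16,-11/8,-5/4,-1,0 } = -187/128
step 10: add RED to get RRBBRRRBRR; options L={ -2,-3/2,-47/32 } R={ -187/128,-93/64,-23/16,-11/8,-5/4,-1,0 } = -375/256
step 11: add BLUE to get RRBBRRRBRRB; options L={ -2,-3/2,-47/32,-375/256 } R={ -187/128,-93/64,-23/16,-11/8,-5/4,-1,0 } = -749/512
step 12: add RED to get RRBBRRRBRRBR; options L={ -2,-3/2,-47/32,-375/256 } R={ -749/512,-187/128,-93/64,-23/16,-11/8,-5/4,-1,0 } = -1499/1024
step 13: add BLUE to get RRBBRRRBRRBRB; options L={ -2,-3/2,-47/32,-375/256,-1499/1024 } R={ -749/512,-187/128,-93/64,-23/16,-11/8,-5/4,-1,0 } = -2997/2048
step 14: add BLUE to get RRBBRRRBRRBRBB; options L={ -2,-3/2,-47/32,-375/256,-1499/1024,-2997/2048 } R={ -749/512,-187/128,-93/64,-23/16,-11/8,-5/4,-1,0 } = -5993/4096
step 15: add BLUE to get RRBBRRRBRRBRBBB; options L={ -2,-3/2,-47/32,-375/256,-1499/1024,-2997/2048,-5993/4096 } R={ -749/512,-187/128,-93/64,-23/16,-11/8,-5/4,-1,0 } = -11985/8192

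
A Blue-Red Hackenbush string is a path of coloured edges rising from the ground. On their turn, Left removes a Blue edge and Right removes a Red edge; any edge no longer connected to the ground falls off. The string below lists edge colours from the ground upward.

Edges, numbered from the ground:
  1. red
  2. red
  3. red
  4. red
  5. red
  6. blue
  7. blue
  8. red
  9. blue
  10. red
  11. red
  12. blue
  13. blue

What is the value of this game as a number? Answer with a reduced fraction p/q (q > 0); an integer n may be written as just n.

-1113/256

Prefix values for red red red red red blue blue red blue red red blue blue via {L|R} + simplicity:
step 1: add red to get r; options L={ ∅ } R={ 0 } ⇒ -1
step 2: add red to get rr; options L={ ∅ } R={ -1, 0 } ⇒ -2
step 3: add red to get rrr; options L={ ∅ } R={ -2, -1, 0 } ⇒ -3
step 4: add red to get rrrr; options L={ ∅ } R={ -3, -2, -1, 0 } ⇒ -4
step 5: add red to get rrrrr; options L={ ∅ } R={ -4, -3, -2, -1, 0 } ⇒ -5
step 6: add blue to get rrrrrb; options L={ -5 } R={ -4, -3, -2, -1, 0 } ⇒ -9/2
step 7: add blue to get rrrrrbb; options L={ -5, -9/2 } R={ -4, -3, -2, -1, 0 } ⇒ -17/4
step 8: add red to get rrrrrbbr; options L={ -5, -9/2 } R={ -17/4, -4, -3, -2, -1, 0 } ⇒ -35/8
step 9: add blue to get rrrrrbbrb; options L={ -5, -9/2, -35/8 } R={ -17/4, -4, -3, -2, -1, 0 } ⇒ -69/16
step 10: add red to get rrrrrbbrbr; options L={ -5, -9/2, -35/8 } R={ -69/16, -17/4, -4, -3, -2, -1, 0 } ⇒ -139/32
step 11: add red to get rrrrrbbrbrr; options L={ -5, -9/2, -35/8 } R={ -139/32, -69/16, -17/4, -4, -3, -2, -1, 0 } ⇒ -279/64
step 12: add blue to get rrrrrbbrbrrb; options L={ -5, -9/2, -35/8, -279/64 } R={ -139/32, -69/16, -17/4, -4, -3, -2, -1, 0 } ⇒ -557/128
step 13: add blue to get rrrrrbbrbrrbb; options L={ -5, -9/2, -35/8, -279/64, -557/128 } R={ -139/32, -69/16, -17/4, -4, -3, -2, -1, 0 } ⇒ -1113/256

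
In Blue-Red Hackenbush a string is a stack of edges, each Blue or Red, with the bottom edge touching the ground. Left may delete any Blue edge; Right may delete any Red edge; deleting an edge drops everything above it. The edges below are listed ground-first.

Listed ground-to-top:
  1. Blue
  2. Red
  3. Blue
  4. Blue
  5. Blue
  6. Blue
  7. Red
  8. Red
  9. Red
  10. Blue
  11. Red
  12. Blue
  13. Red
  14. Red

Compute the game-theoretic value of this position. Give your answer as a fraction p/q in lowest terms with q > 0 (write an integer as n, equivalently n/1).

7721/8192

Recurse on prefixes of the 14-edge string Blue Red Blue Blue Blue Blue Red Red Red Blue Red Blue Red Red:
edge 1 of 14 (Blue): { 0 |  } = 1
edge 2 of 14 (Red): { 0 | 1 } = 1/2
edge 3 of 14 (Blue): { 0, 1/2 | 1 } = 3/4
edge 4 of 14 (Blue): { 0, 1/2, 3/4 | 1 } = 7/8
edge 5 of 14 (Blue): { 0, 1/2, 3/4, 7/8 | 1 } = 15/16
edge 6 of 14 (Blue): { 0, 1/2, 3/4, 7/8, 15/16 | 1 } = 31/32
edge 7 of 14 (Red): { 0, 1/2, 3/4, 7/8, 15/16 | 31/32, 1 } = 61/64
edge 8 of 14 (Red): { 0, 1/2, 3/4, 7/8, 15/16 | 61/64, 31/32, 1 } = 121/128
edge 9 of 14 (Red): { 0, 1/2, 3/4, 7/8, 15/16 | 121/128, 61/64, 31/32, 1 } = 241/256
edge 10 of 14 (Blue): { 0, 1/2, 3/4, 7/8, 15/16, 241/256 | 121/128, 61/64, 31/32, 1 } = 483/512
edge 11 of 14 (Red): { 0, 1/2, 3/4, 7/8, 15/16, 241/256 | 483/512, 121/128, 61/64, 31/32, 1 } = 965/1024
edge 12 of 14 (Blue): { 0, 1/2, 3/4, 7/8, 15/16, 241/256, 965/1024 | 483/512, 121/128, 61/64, 31/32, 1 } = 1931/2048
edge 13 of 14 (Red): { 0, 1/2, 3/4, 7/8, 15/16, 241/256, 965/1024 | 1931/2048, 483/512, 121/128, 61/64, 31/32, 1 } = 3861/4096
edge 14 of 14 (Red): { 0, 1/2, 3/4, 7/8, 15/16, 241/256, 965/1024 | 3861/4096, 1931/2048, 483/512, 121/128, 61/64, 31/32, 1 } = 7721/8192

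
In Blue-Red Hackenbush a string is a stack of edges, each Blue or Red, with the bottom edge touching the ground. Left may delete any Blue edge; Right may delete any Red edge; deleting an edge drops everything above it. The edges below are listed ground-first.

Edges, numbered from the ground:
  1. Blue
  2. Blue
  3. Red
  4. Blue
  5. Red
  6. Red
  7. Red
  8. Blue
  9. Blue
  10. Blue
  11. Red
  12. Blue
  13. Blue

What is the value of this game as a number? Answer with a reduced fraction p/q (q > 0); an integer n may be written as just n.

3191/2048

B: Left { 0 }, Right {  } -> simplest 1
BB: Left { 0, 1 }, Right {  } -> simplest 2
BBR: Left { 0, 1 }, Right { 2 } -> simplest 3/2
BBRB: Left { 0, 1, 3/2 }, Right { 2 } -> simplest 7/4
BBRBR: Left { 0, 1, 3/2 }, Right { 7/4, 2 } -> simplest 13/8
BBRBRR: Left { 0, 1, 3/2 }, Right { 13/8, 7/4, 2 } -> simplest 25/16
BBRBRRR: Left { 0, 1, 3/2 }, Right { 25/16, 13/8, 7/4, 2 } -> simplest 49/32
BBRBRRRB: Left { 0, 1, 3/2, 49/32 }, Right { 25/16, 13/8, 7/4, 2 } -> simplest 99/64
BBRBRRRBB: Left { 0, 1, 3/2, 49/32, 99/64 }, Right { 25/16, 13/8, 7/4, 2 } -> simplest 199/128
BBRBRRRBBB: Left { 0, 1, 3/2, 49/32, 99/64, 199/128 }, Right { 25/16, 13/8, 7/4, 2 } -> simplest 399/256
BBRBRRRBBBR: Left { 0, 1, 3/2, 49/32, 99/64, 199/128 }, Right { 399/256, 25/16, 13/8, 7/4, 2 } -> simplest 797/512
BBRBRRRBBBRB: Left { 0, 1, 3/2, 49/32, 99/64, 199/128, 797/512 }, Right { 399/256, 25/16, 13/8, 7/4, 2 } -> simplest 1595/1024
BBRBRRRBBBRBB: Left { 0, 1, 3/2, 49/32, 99/64, 199/128, 797/512, 1595/1024 }, Right { 399/256, 25/16, 13/8, 7/4, 2 } -> simplest 3191/2048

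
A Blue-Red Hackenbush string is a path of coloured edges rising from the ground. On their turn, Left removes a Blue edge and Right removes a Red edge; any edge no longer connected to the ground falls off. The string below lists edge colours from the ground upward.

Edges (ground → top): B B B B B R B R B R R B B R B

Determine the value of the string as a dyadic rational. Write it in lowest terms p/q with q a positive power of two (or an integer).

4763/1024

value_1 [B]  L=[0]  R=[∅]  so 1
value_2 [BB]  L=[0,1]  R=[∅]  so 2
value_3 [BBB]  L=[0,1,2]  R=[∅]  so 3
value_4 [BBBB]  L=[0,1,2,3]  R=[∅]  so 4
value_5 [BBBBB]  L=[0,1,2,3,4]  R=[∅]  so 5
value_6 [BBBBBR]  L=[0,1,2,3,4]  R=[5]  so 9/2
value_7 [BBBBBRB]  L=[0,1,2,3,4,9/2]  R=[5]  so 19/4
value_8 [BBBBBRBR]  L=[0,1,2,3,4,9/2]  R=[19/4,5]  so 37/8
value_9 [BBBBBRBRB]  L=[0,1,2,3,4,9/2,37/8]  R=[19/4,5]  so 75/16
value_10 [BBBBBRBRBR]  L=[0,1,2,3,4,9/2,37/8]  R=[75/16,19/4,5]  so 149/32
value_11 [BBBBBRBRBRR]  L=[0,1,2,3,4,9/2,37/8]  R=[149/32,75/16,19/4,5]  so 297/64
value_12 [BBBBBRBRBRRB]  L=[0,1,2,3,4,9/2,37/8,297/64]  R=[149/32,75/16,19/4,5]  so 595/128
value_13 [BBBBBRBRBRRBB]  L=[0,1,2,3,4,9/2,37/8,297/64,595/128]  R=[149/32,75/16,19/4,5]  so 1191/256
value_14 [BBBBBRBRBRRBBR]  L=[0,1,2,3,4,9/2,37/8,297/64,595/128]  R=[1191/256,149/32,75/16,19/4,5]  so 2381/512
value_15 [BBBBBRBRBRRBBRB]  L=[0,1,2,3,4,9/2,37/8,297/64,595/128,2381/512]  R=[1191/256,149/32,75/16,19/4,5]  so 4763/1024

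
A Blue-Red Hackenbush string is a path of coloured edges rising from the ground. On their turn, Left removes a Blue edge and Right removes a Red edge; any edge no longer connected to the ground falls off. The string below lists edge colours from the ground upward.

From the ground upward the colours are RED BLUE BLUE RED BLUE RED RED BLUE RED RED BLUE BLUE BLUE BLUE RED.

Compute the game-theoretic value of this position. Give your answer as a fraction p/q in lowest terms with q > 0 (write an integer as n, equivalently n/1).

step 1: add RED to get R; options L={ ∅ } R={ 0 } → -1
step 2: add BLUE to get RB; options L={ -1 } R={ 0 } → -1/2
step 3: add BLUE to get RBB; options L={ -1,-1/2 } R={ 0 } → -1/4
step 4: add RED to get RBBR; options L={ -1,-1/2 } R={ -1/4,0 } → -3/8
step 5: add BLUE to get RBBRB; options L={ -1,-1/2,-3/8 } R={ -1/4,0 } → -5/16
step 6: add RED to get RBBRBR; options L={ -1,-1/2,-3/8 } R={ -5/16,-1/4,0 } → -11/32
step 7: add RED to get RBBRBRR; options L={ -1,-1/2,-3/8 } R={ -11/32,-5/16,-1/4,0 } → -23/64
step 8: add BLUE to get RBBRBRRB; options L={ -1,-1/2,-3/8,-23/64 } R={ -11/32,-5/16,-1/4,0 } → -45/128
step 9: add RED to get RBBRBRRBR; options L={ -1,-1/2,-3/8,-23/64 } R={ -45/128,-11/32,-5/16,-1/4,0 } → -91/256
step 10: add RED to get RBBRBRRBRR; options L={ -1,-1/2,-3/8,-23/64 } R={ -91/256,-45/128,-11/32,-5/16,-1/4,0 } → -183/512
step 11: add BLUE to get RBBRBRRBRRB; options L={ -1,-1/2,-3/8,-23/64,-183/512 } R={ -91/256,-45/128,-11/32,-5/16,-1/4,0 } → -365/1024
step 12: add BLUE to get RBBRBRRBRRBB; options L={ -1,-1/2,-3/8,-23/64,-183/512,-365/1024 } R={ -91/256,-45/128,-11/32,-5/16,-1/4,0 } → -729/2048
step 13: add BLUE to get RBBRBRRBRRBBB; options L={ -1,-1/2,-3/8,-23/64,-183/512,-365/1024,-729/2048 } R={ -91/256,-45/128,-11/32,-5/16,-1/4,0 } → -1457/4096
step 14: add BLUE to get RBBRBRRBRRBBBB; options L={ -1,-1/2,-3/8,-23/64,-183/512,-365/1024,-729/2048,-1457/4096 } R={ -91/256,-45/128,-11/32,-5/16,-1/4,0 } → -2913/8192
step 15: add RED to get RBBRBRRBRRBBBBR; options L={ -1,-1/2,-3/8,-23/64,-183/512,-365/1024,-729/2048,-1457/4096 } R={ -2913/8192,-91/256,-45/128,-11/32,-5/16,-1/4,0 } → -5827/16384

-5827/16384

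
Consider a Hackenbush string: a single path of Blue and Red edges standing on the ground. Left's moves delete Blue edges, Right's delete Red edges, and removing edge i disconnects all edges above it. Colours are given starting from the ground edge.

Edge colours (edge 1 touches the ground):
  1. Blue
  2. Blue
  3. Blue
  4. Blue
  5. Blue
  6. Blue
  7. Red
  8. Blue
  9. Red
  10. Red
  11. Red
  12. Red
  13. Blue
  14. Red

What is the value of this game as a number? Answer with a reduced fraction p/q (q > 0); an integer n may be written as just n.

Recurse on prefixes of the 14-edge string Blue Blue Blue Blue Blue Blue Red Blue Red Red Red Red Blue Red:
1 of 14 · B · max L 0 · min R +∞ -> 1
2 of 14 · BB · max L 1 · min R +∞ -> 2
3 of 14 · BBB · max L 2 · min R +∞ -> 3
4 of 14 · BBBB · max L 3 · min R +∞ -> 4
5 of 14 · BBBBB · max L 4 · min R +∞ -> 5
6 of 14 · BBBBBB · max L 5 · min R +∞ -> 6
7 of 14 · BBBBBBR · max L 5 · min R 6 -> 11/2
8 of 14 · BBBBBBRB · max L 11/2 · min R 6 -> 23/4
9 of 14 · BBBBBBRBR · max L 11/2 · min R 23/4 -> 45/8
10 of 14 · BBBBBBRBRR · max L 11/2 · min R 45/8 -> 89/16
11 of 14 · BBBBBBRBRRR · max L 11/2 · min R 89/16 -> 177/32
12 of 14 · BBBBBBRBRRRR · max L 11/2 · min R 177/32 -> 353/64
13 of 14 · BBBBBBRBRRRRB · max L 353/64 · min R 177/32 -> 707/128
14 of 14 · BBBBBBRBRRRRBR · max L 353/64 · min R 707/128 -> 1413/256

1413/256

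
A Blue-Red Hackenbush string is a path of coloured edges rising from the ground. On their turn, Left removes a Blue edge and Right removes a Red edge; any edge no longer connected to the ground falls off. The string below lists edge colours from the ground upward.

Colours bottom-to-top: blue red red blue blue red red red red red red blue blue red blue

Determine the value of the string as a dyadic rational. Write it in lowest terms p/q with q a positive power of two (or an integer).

step 1: add blue to get b; options L={ 0 } R={ (no moves) } = 1
step 2: add red to get br; options L={ 0 } R={ 1 } = 1/2
step 3: add red to get brr; options L={ 0 } R={ 1/2,1 } = 1/4
step 4: add blue to get brrb; options L={ 0,1/4 } R={ 1/2,1 } = 3/8
step 5: add blue to get brrbb; options L={ 0,1/4,3/8 } R={ 1/2,1 } = 7/16
step 6: add red to get brrbbr; options L={ 0,1/4,3/8 } R={ 7/16,1/2,1 } = 13/32
step 7: add red to get brrbbrr; options L={ 0,1/4,3/8 } R={ 13/32,7/16,1/2,1 } = 25/64
step 8: add red to get brrbbrrr; options L={ 0,1/4,3/8 } R={ 25/64,13/32,7/16,1/2,1 } = 49/128
step 9: add red to get brrbbrrrr; options L={ 0,1/4,3/8 } R={ 49/128,25/64,13/32,7/16,1/2,1 } = 97/256
step 10: add red to get brrbbrrrrr; options L={ 0,1/4,3/8 } R={ 97/256,49/128,25/64,13/32,7/16,1/2,1 } = 193/512
step 11: add red to get brrbbrrrrrr; options L={ 0,1/4,3/8 } R={ 193/512,97/256,49/128,25/64,13/32,7/16,1/2,1 } = 385/1024
step 12: add blue to get brrbbrrrrrrb; options L={ 0,1/4,3/8,385/1024 } R={ 193/512,97/256,49/128,25/64,13/32,7/16,1/2,1 } = 771/2048
step 13: add blue to get brrbbrrrrrrbb; options L={ 0,1/4,3/8,385/1024,771/2048 } R={ 193/512,97/256,49/128,25/64,13/32,7/16,1/2,1 } = 1543/4096
step 14: add red to get brrbbrrrrrrbbr; options L={ 0,1/4,3/8,385/1024,771/2048 } R={ 1543/4096,193/512,97/256,49/128,25/64,13/32,7/16,1/2,1 } = 3085/8192
step 15: add blue to get brrbbrrrrrrbbrb; options L={ 0,1/4,3/8,385/1024,771/2048,3085/8192 } R={ 1543/4096,193/512,97/256,49/128,25/64,13/32,7/16,1/2,1 } = 6171/16384

6171/16384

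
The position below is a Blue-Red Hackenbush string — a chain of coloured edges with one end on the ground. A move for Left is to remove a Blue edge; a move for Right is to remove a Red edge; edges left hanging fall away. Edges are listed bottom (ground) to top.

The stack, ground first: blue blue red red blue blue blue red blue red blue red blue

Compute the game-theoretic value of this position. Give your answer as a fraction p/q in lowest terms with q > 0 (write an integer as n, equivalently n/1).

2987/2048

Recurse on prefixes of the 13-edge string blue blue red red blue blue blue red blue red blue red blue:
1 of 13 · b · max L 0 · min R +∞ so 1
2 of 13 · bb · max L 1 · min R +∞ so 2
3 of 13 · bbr · max L 1 · min R 2 so 3/2
4 of 13 · bbrr · max L 1 · min R 3/2 so 5/4
5 of 13 · bbrrb · max L 5/4 · min R 3/2 so 11/8
6 of 13 · bbrrbb · max L 11/8 · min R 3/2 so 23/16
7 of 13 · bbrrbbb · max L 23/16 · min R 3/2 so 47/32
8 of 13 · bbrrbbbr · max L 23/16 · min R 47/32 so 93/64
9 of 13 · bbrrbbbrb · max L 93/64 · min R 47/32 so 187/128
10 of 13 · bbrrbbbrbr · max L 93/64 · min R 187/128 so 373/256
11 of 13 · bbrrbbbrbrb · max L 373/256 · min R 187/128 so 747/512
12 of 13 · bbrrbbbrbrbr · max L 373/256 · min R 747/512 so 1493/1024
13 of 13 · bbrrbbbrbrbrb · max L 1493/1024 · min R 747/512 so 2987/2048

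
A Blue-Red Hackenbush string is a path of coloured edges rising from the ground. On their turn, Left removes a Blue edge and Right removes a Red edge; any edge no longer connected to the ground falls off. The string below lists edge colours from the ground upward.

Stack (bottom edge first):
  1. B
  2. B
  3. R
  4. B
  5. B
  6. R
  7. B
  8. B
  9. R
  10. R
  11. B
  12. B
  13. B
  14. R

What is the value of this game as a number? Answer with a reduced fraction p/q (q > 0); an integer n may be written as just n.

7581/4096

val_1 [B]  L=[0]  R=[·]  => 1
val_2 [BB]  L=[0, 1]  R=[·]  => 2
val_3 [BBR]  L=[0, 1]  R=[2]  => 3/2
val_4 [BBRB]  L=[0, 1, 3/2]  R=[2]  => 7/4
val_5 [BBRBB]  L=[0, 1, 3/2, 7/4]  R=[2]  => 15/8
val_6 [BBRBBR]  L=[0, 1, 3/2, 7/4]  R=[15/8, 2]  => 29/16
val_7 [BBRBBRB]  L=[0, 1, 3/2, 7/4, 29/16]  R=[15/8, 2]  => 59/32
val_8 [BBRBBRBB]  L=[0, 1, 3/2, 7/4, 29/16, 59/32]  R=[15/8, 2]  => 119/64
val_9 [BBRBBRBBR]  L=[0, 1, 3/2, 7/4, 29/16, 59/32]  R=[119/64, 15/8, 2]  => 237/128
val_10 [BBRBBRBBRR]  L=[0, 1, 3/2, 7/4, 29/16, 59/32]  R=[237/128, 119/64, 15/8, 2]  => 473/256
val_11 [BBRBBRBBRRB]  L=[0, 1, 3/2, 7/4, 29/16, 59/32, 473/256]  R=[237/128, 119/64, 15/8, 2]  => 947/512
val_12 [BBRBBRBBRRBB]  L=[0, 1, 3/2, 7/4, 29/16, 59/32, 473/256, 947/512]  R=[237/128, 119/64, 15/8, 2]  => 1895/1024
val_13 [BBRBBRBBRRBBB]  L=[0, 1, 3/2, 7/4, 29/16, 59/32, 473/256, 947/512, 1895/1024]  R=[237/128, 119/64, 15/8, 2]  => 3791/2048
val_14 [BBRBBRBBRRBBBR]  L=[0, 1, 3/2, 7/4, 29/16, 59/32, 473/256, 947/512, 1895/1024]  R=[3791/2048, 237/128, 119/64, 15/8, 2]  => 7581/4096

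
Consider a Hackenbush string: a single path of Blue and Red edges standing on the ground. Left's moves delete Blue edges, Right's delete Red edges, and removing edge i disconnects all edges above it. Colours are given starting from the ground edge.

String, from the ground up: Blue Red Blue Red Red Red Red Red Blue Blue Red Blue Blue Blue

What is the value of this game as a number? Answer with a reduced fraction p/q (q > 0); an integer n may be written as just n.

Build g(s[:k]) for k = 1..14, string s = Blue Red Blue Red Red Red Red Red Blue Blue Red Blue Blue Blue.
edge 1 of 14 (Blue): { 0 | — } = 1
edge 2 of 14 (Red): { 0 | 1 } = 1/2
edge 3 of 14 (Blue): { 0, 1/2 | 1 } = 3/4
edge 4 of 14 (Red): { 0, 1/2 | 3/4, 1 } = 5/8
edge 5 of 14 (Red): { 0, 1/2 | 5/8, 3/4, 1 } = 9/16
edge 6 of 14 (Red): { 0, 1/2 | 9/16, 5/8, 3/4, 1 } = 17/32
edge 7 of 14 (Red): { 0, 1/2 | 17/32, 9/16, 5/8, 3/4, 1 } = 33/64
edge 8 of 14 (Red): { 0, 1/2 | 33/64, 17/32, 9/16, 5/8, 3/4, 1 } = 65/128
edge 9 of 14 (Blue): { 0, 1/2, 65/128 | 33/64, 17/32, 9/16, 5/8, 3/4, 1 } = 131/256
edge 10 of 14 (Blue): { 0, 1/2, 65/128, 131/256 | 33/64, 17/32, 9/16, 5/8, 3/4, 1 } = 263/512
edge 11 of 14 (Red): { 0, 1/2, 65/128, 131/256 | 263/512, 33/64, 17/32, 9/16, 5/8, 3/4, 1 } = 525/1024
edge 12 of 14 (Blue): { 0, 1/2, 65/128, 131/256, 525/1024 | 263/512, 33/64, 17/32, 9/16, 5/8, 3/4, 1 } = 1051/2048
edge 13 of 14 (Blue): { 0, 1/2, 65/128, 131/256, 525/1024, 1051/2048 | 263/512, 33/64, 17/32, 9/16, 5/8, 3/4, 1 } = 2103/4096
edge 14 of 14 (Blue): { 0, 1/2, 65/128, 131/256, 525/1024, 1051/2048, 2103/4096 | 263/512, 33/64, 17/32, 9/16, 5/8, 3/4, 1 } = 4207/8192

4207/8192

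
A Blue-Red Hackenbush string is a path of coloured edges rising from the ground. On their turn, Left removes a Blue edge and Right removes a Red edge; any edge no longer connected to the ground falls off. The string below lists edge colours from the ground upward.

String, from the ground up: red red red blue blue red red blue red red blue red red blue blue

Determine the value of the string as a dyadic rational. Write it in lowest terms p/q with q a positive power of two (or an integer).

Recurse on prefixes of the 15-edge string red red red blue blue red red blue red red blue red red blue blue:
1 of 15 · r · max L −∞ · min R 0 ⇒ -1
2 of 15 · rr · max L −∞ · min R -1 ⇒ -2
3 of 15 · rrr · max L −∞ · min R -2 ⇒ -3
4 of 15 · rrrb · max L -3 · min R -2 ⇒ -5/2
5 of 15 · rrrbb · max L -5/2 · min R -2 ⇒ -9/4
6 of 15 · rrrbbr · max L -5/2 · min R -9/4 ⇒ -19/8
7 of 15 · rrrbbrr · max L -5/2 · min R -19/8 ⇒ -39/16
8 of 15 · rrrbbrrb · max L -39/16 · min R -19/8 ⇒ -77/32
9 of 15 · rrrbbrrbr · max L -39/16 · min R -77/32 ⇒ -155/64
10 of 15 · rrrbbrrbrr · max L -39/16 · min R -155/64 ⇒ -311/128
11 of 15 · rrrbbrrbrrb · max L -311/128 · min R -155/64 ⇒ -621/256
12 of 15 · rrrbbrrbrrbr · max L -311/128 · min R -621/256 ⇒ -1243/512
13 of 15 · rrrbbrrbrrbrr · max L -311/128 · min R -1243/512 ⇒ -2487/1024
14 of 15 · rrrbbrrbrrbrrb · max L -2487/1024 · min R -1243/512 ⇒ -4973/2048
15 of 15 · rrrbbrrbrrbrrbb · max L -4973/2048 · min R -1243/512 ⇒ -9945/4096

-9945/4096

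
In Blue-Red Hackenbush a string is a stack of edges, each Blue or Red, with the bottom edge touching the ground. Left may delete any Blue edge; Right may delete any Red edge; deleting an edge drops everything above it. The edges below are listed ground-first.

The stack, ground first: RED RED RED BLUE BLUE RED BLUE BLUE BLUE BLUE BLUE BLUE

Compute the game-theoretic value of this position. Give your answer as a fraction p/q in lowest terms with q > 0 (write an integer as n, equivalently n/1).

-1153/512

Prefix values for RED RED RED BLUE BLUE RED BLUE BLUE BLUE BLUE BLUE BLUE via {L|R} + simplicity:
g(R) = { — | 0 } gives -1
g(RR) = { — | -1; 0 } gives -2
g(RRR) = { — | -2; -1; 0 } gives -3
g(RRRB) = { -3 | -2; -1; 0 } gives -5/2
g(RRRBB) = { -3; -5/2 | -2; -1; 0 } gives -9/4
g(RRRBBR) = { -3; -5/2 | -9/4; -2; -1; 0 } gives -19/8
g(RRRBBRB) = { -3; -5/2; -19/8 | -9/4; -2; -1; 0 } gives -37/16
g(RRRBBRBB) = { -3; -5/2; -19/8; -37/16 | -9/4; -2; -1; 0 } gives -73/32
g(RRRBBRBBB) = { -3; -5/2; -19/8; -37/16; -73/32 | -9/4; -2; -1; 0 } gives -145/64
g(RRRBBRBBBB) = { -3; -5/2; -19/8; -37/16; -73/32; -145/64 | -9/4; -2; -1; 0 } gives -289/128
g(RRRBBRBBBBB) = { -3; -5/2; -19/8; -37/16; -73/32; -145/64; -289/128 | -9/4; -2; -1; 0 } gives -577/256
g(RRRBBRBBBBBB) = { -3; -5/2; -19/8; -37/16; -73/32; -145/64; -289/128; -577/256 | -9/4; -2; -1; 0 } gives -1153/512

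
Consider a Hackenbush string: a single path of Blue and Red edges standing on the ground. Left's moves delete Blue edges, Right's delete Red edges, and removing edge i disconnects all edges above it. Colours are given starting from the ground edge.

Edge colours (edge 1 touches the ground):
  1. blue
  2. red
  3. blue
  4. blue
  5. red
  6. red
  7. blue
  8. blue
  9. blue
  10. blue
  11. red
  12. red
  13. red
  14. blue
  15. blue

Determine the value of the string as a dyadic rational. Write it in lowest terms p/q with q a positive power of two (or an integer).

13255/16384

Build G(s[:k]) for k = 1..15, string s = blue red blue blue red red blue blue blue blue red red red blue blue.
b: Left { 0 }, Right { none } => simplest 1
br: Left { 0 }, Right { 1 } => simplest 1/2
brb: Left { 0; 1/2 }, Right { 1 } => simplest 3/4
brbb: Left { 0; 1/2; 3/4 }, Right { 1 } => simplest 7/8
brbbr: Left { 0; 1/2; 3/4 }, Right { 7/8; 1 } => simplest 13/16
brbbrr: Left { 0; 1/2; 3/4 }, Right { 13/16; 7/8; 1 } => simplest 25/32
brbbrrb: Left { 0; 1/2; 3/4; 25/32 }, Right { 13/16; 7/8; 1 } => simplest 51/64
brbbrrbb: Left { 0; 1/2; 3/4; 25/32; 51/64 }, Right { 13/16; 7/8; 1 } => simplest 103/128
brbbrrbbb: Left { 0; 1/2; 3/4; 25/32; 51/64; 103/128 }, Right { 13/16; 7/8; 1 } => simplest 207/256
brbbrrbbbb: Left { 0; 1/2; 3/4; 25/32; 51/64; 103/128; 207/256 }, Right { 13/16; 7/8; 1 } => simplest 415/512
brbbrrbbbbr: Left { 0; 1/2; 3/4; 25/32; 51/64; 103/128; 207/256 }, Right { 415/512; 13/16; 7/8; 1 } => simplest 829/1024
brbbrrbbbbrr: Left { 0; 1/2; 3/4; 25/32; 51/64; 103/128; 207/256 }, Right { 829/1024; 415/512; 13/16; 7/8; 1 } => simplest 1657/2048
brbbrrbbbbrrr: Left { 0; 1/2; 3/4; 25/32; 51/64; 103/128; 207/256 }, Right { 1657/2048; 829/1024; 415/512; 13/16; 7/8; 1 } => simplest 3313/4096
brbbrrbbbbrrrb: Left { 0; 1/2; 3/4; 25/32; 51/64; 103/128; 207/256; 3313/4096 }, Right { 1657/2048; 829/1024; 415/512; 13/16; 7/8; 1 } => simplest 6627/8192
brbbrrbbbbrrrbb: Left { 0; 1/2; 3/4; 25/32; 51/64; 103/128; 207/256; 3313/4096; 6627/8192 }, Right { 1657/2048; 829/1024; 415/512; 13/16; 7/8; 1 } => simplest 13255/16384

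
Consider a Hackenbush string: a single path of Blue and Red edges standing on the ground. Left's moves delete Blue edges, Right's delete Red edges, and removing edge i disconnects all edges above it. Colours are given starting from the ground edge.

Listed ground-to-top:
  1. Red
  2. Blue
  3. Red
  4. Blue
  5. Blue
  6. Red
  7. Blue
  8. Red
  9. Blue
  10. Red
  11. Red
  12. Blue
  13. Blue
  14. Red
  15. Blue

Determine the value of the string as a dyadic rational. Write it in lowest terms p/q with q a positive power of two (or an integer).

edge 1 of 15 (Red): { none | 0 } -> -1
edge 2 of 15 (Blue): { -1 | 0 } -> -1/2
edge 3 of 15 (Red): { -1 | -1/2, 0 } -> -3/4
edge 4 of 15 (Blue): { -1, -3/4 | -1/2, 0 } -> -5/8
edge 5 of 15 (Blue): { -1, -3/4, -5/8 | -1/2, 0 } -> -9/16
edge 6 of 15 (Red): { -1, -3/4, -5/8 | -9/16, -1/2, 0 } -> -19/32
edge 7 of 15 (Blue): { -1, -3/4, -5/8, -19/32 | -9/16, -1/2, 0 } -> -37/64
edge 8 of 15 (Red): { -1, -3/4, -5/8, -19/32 | -37/64, -9/16, -1/2, 0 } -> -75/128
edge 9 of 15 (Blue): { -1, -3/4, -5/8, -19/32, -75/128 | -37/64, -9/16, -1/2, 0 } -> -149/256
edge 10 of 15 (Red): { -1, -3/4, -5/8, -19/32, -75/128 | -149/256, -37/64, -9/16, -1/2, 0 } -> -299/512
edge 11 of 15 (Red): { -1, -3/4, -5/8, -19/32, -75/128 | -299/512, -149/256, -37/64, -9/16, -1/2, 0 } -> -599/1024
edge 12 of 15 (Blue): { -1, -3/4, -5/8, -19/32, -75/128, -599/1024 | -299/512, -149/256, -37/64, -9/16, -1/2, 0 } -> -1197/2048
edge 13 of 15 (Blue): { -1, -3/4, -5/8, -19/32, -75/128, -599/1024, -1197/2048 | -299/512, -149/256, -37/64, -9/16, -1/2, 0 } -> -2393/4096
edge 14 of 15 (Red): { -1, -3/4, -5/8, -19/32, -75/128, -599/1024, -1197/2048 | -2393/4096, -299/512, -149/256, -37/64, -9/16, -1/2, 0 } -> -4787/8192
edge 15 of 15 (Blue): { -1, -3/4, -5/8, -19/32, -75/128, -599/1024, -1197/2048, -4787/8192 | -2393/4096, -299/512, -149/256, -37/64, -9/16, -1/2, 0 } -> -9573/16384

-9573/16384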